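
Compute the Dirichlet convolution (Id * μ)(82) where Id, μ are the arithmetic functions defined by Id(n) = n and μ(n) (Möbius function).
(Id * μ)(82) = 40

Divisors of 82: [1, 2, 41, 82]. For each d | 82:
  d = 1: Id(1) · μ(82/1) = 1 · 1 = 1
  d = 2: Id(2) · μ(82/2) = 2 · -1 = -2
  d = 41: Id(41) · μ(82/41) = 41 · -1 = -41
  d = 82: Id(82) · μ(82/82) = 82 · 1 = 82
Summing: (Id * μ)(82) = 1 + -2 + -41 + 82 = 40.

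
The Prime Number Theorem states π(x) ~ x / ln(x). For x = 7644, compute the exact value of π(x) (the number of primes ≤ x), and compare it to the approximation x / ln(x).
π(7644) = 970;  x/ln(x) ≈ 854.87;  relative error ≈ 11.87%.

Directly count primes up to 7644: π(7644) = 970. The PNT approximation gives 7644/ln(7644) ≈ 7644/8.94168 ≈ 854.87. Relative error (π(x) − x/ln(x)) / π(x) ≈ 11.87%; the approximation is known to undercount slightly (Li(x) is a better estimate).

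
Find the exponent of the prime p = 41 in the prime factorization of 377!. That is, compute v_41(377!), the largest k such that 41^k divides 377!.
v_41(377!) = 9

Legendre's formula: v_p(n!) = Σ_{k ≥ 1} ⌊n / p^k⌋. For p = 41, n = 377, the terms are:
  ⌊377/41^1⌋ = ⌊377/41⌋ = 9
(the next term ⌊377/41^2⌋ = 0, terminating the sum). Summing: v_41(377!) = 9 = 9.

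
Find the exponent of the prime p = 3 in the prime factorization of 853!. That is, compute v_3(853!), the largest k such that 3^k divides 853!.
v_3(853!) = 423

Legendre's formula: v_p(n!) = Σ_{k ≥ 1} ⌊n / p^k⌋. For p = 3, n = 853, the terms are:
  ⌊853/3^1⌋ = ⌊853/3⌋ = 284
  ⌊853/3^2⌋ = ⌊853/9⌋ = 94
  ⌊853/3^3⌋ = ⌊853/27⌋ = 31
  ⌊853/3^4⌋ = ⌊853/81⌋ = 10
  ⌊853/3^5⌋ = ⌊853/243⌋ = 3
  ⌊853/3^6⌋ = ⌊853/729⌋ = 1
(the next term ⌊853/3^7⌋ = 0, terminating the sum). Summing: v_3(853!) = 284 + 94 + 31 + 10 + 3 + 1 = 423.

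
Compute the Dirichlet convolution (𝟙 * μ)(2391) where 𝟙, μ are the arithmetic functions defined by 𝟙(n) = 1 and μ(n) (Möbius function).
(𝟙 * μ)(2391) = 0

Divisors of 2391: [1, 3, 797, 2391]. For each d | 2391:
  d = 1: 𝟙(1) · μ(2391/1) = 1 · 1 = 1
  d = 3: 𝟙(3) · μ(2391/3) = 1 · -1 = -1
  d = 797: 𝟙(797) · μ(2391/797) = 1 · -1 = -1
  d = 2391: 𝟙(2391) · μ(2391/2391) = 1 · 1 = 1
Summing: (𝟙 * μ)(2391) = 1 + -1 + -1 + 1 = 0.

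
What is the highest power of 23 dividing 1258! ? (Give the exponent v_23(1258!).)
v_23(1258!) = 56

Legendre's formula: v_p(n!) = Σ_{k ≥ 1} ⌊n / p^k⌋. For p = 23, n = 1258, the terms are:
  ⌊1258/23^1⌋ = ⌊1258/23⌋ = 54
  ⌊1258/23^2⌋ = ⌊1258/529⌋ = 2
(the next term ⌊1258/23^3⌋ = 0, terminating the sum). Summing: v_23(1258!) = 54 + 2 = 56.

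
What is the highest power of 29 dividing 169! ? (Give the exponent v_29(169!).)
v_29(169!) = 5

Legendre's formula: v_p(n!) = Σ_{k ≥ 1} ⌊n / p^k⌋. For p = 29, n = 169, the terms are:
  ⌊169/29^1⌋ = ⌊169/29⌋ = 5
(the next term ⌊169/29^2⌋ = 0, terminating the sum). Summing: v_29(169!) = 5 = 5.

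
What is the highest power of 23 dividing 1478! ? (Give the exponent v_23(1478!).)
v_23(1478!) = 66

Legendre's formula: v_p(n!) = Σ_{k ≥ 1} ⌊n / p^k⌋. For p = 23, n = 1478, the terms are:
  ⌊1478/23^1⌋ = ⌊1478/23⌋ = 64
  ⌊1478/23^2⌋ = ⌊1478/529⌋ = 2
(the next term ⌊1478/23^3⌋ = 0, terminating the sum). Summing: v_23(1478!) = 64 + 2 = 66.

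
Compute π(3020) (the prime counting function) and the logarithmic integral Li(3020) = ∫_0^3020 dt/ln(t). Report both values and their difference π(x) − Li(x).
π(3020) = 433;  Li(3020) ≈ 445.26;  π(x) − Li(x) ≈ -12.26.

Direct count of primes ≤ 3020 gives π(3020) = 433. Numerical evaluation of the logarithmic integral gives Li(3020) ≈ 445.26. The difference π(x) − Li(x) ≈ -12.26 is typically negative for small/moderate x (Li(x) overestimates), though Littlewood's theorem shows this sign changes infinitely often.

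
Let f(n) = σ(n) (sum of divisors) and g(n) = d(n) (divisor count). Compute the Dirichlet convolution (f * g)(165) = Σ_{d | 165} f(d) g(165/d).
(σ * d)(165) = 672

Divisors of 165: [1, 3, 5, 11, 15, 33, 55, 165]. For each d | 165:
  d = 1: σ(1) · d(165/1) = 1 · 8 = 8
  d = 3: σ(3) · d(165/3) = 4 · 4 = 16
  d = 5: σ(5) · d(165/5) = 6 · 4 = 24
  d = 11: σ(11) · d(165/11) = 12 · 4 = 48
  d = 15: σ(15) · d(165/15) = 24 · 2 = 48
  d = 33: σ(33) · d(165/33) = 48 · 2 = 96
  d = 55: σ(55) · d(165/55) = 72 · 2 = 144
  d = 165: σ(165) · d(165/165) = 288 · 1 = 288
Summing: (σ * d)(165) = 8 + 16 + 24 + 48 + 48 + 96 + 144 + 288 = 672.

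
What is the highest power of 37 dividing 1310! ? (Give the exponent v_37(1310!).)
v_37(1310!) = 35

Legendre's formula: v_p(n!) = Σ_{k ≥ 1} ⌊n / p^k⌋. For p = 37, n = 1310, the terms are:
  ⌊1310/37^1⌋ = ⌊1310/37⌋ = 35
(the next term ⌊1310/37^2⌋ = 0, terminating the sum). Summing: v_37(1310!) = 35 = 35.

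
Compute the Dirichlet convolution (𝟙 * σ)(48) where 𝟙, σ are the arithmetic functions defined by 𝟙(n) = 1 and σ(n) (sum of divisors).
(𝟙 * σ)(48) = 285

Divisors of 48: [1, 2, 3, 4, 6, 8, 12, 16, 24, 48]. For each d | 48:
  d = 1: 𝟙(1) · σ(48/1) = 1 · 124 = 124
  d = 2: 𝟙(2) · σ(48/2) = 1 · 60 = 60
  d = 3: 𝟙(3) · σ(48/3) = 1 · 31 = 31
  d = 4: 𝟙(4) · σ(48/4) = 1 · 28 = 28
  d = 6: 𝟙(6) · σ(48/6) = 1 · 15 = 15
  d = 8: 𝟙(8) · σ(48/8) = 1 · 12 = 12
  d = 12: 𝟙(12) · σ(48/12) = 1 · 7 = 7
  d = 16: 𝟙(16) · σ(48/16) = 1 · 4 = 4
  d = 24: 𝟙(24) · σ(48/24) = 1 · 3 = 3
  d = 48: 𝟙(48) · σ(48/48) = 1 · 1 = 1
Summing: (𝟙 * σ)(48) = 124 + 60 + 31 + 28 + 15 + 12 + 7 + 4 + 3 + 1 = 285.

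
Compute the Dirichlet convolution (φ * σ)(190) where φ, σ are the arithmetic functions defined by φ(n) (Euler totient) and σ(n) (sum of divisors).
(φ * σ)(190) = 1520

Divisors of 190: [1, 2, 5, 10, 19, 38, 95, 190]. For each d | 190:
  d = 1: φ(1) · σ(190/1) = 1 · 360 = 360
  d = 2: φ(2) · σ(190/2) = 1 · 120 = 120
  d = 5: φ(5) · σ(190/5) = 4 · 60 = 240
  d = 10: φ(10) · σ(190/10) = 4 · 20 = 80
  d = 19: φ(19) · σ(190/19) = 18 · 18 = 324
  d = 38: φ(38) · σ(190/38) = 18 · 6 = 108
  d = 95: φ(95) · σ(190/95) = 72 · 3 = 216
  d = 190: φ(190) · σ(190/190) = 72 · 1 = 72
Summing: (φ * σ)(190) = 360 + 120 + 240 + 80 + 324 + 108 + 216 + 72 = 1520.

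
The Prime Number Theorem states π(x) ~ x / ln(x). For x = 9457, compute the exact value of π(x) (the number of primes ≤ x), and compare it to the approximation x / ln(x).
π(9457) = 1170;  x/ln(x) ≈ 1033.04;  relative error ≈ 11.71%.

Directly count primes up to 9457: π(9457) = 1170. The PNT approximation gives 9457/ln(9457) ≈ 9457/9.15451 ≈ 1033.04. Relative error (π(x) − x/ln(x)) / π(x) ≈ 11.71%; the approximation is known to undercount slightly (Li(x) is a better estimate).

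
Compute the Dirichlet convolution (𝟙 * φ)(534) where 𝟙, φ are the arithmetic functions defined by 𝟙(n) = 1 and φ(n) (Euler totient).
(𝟙 * φ)(534) = 534

Divisors of 534: [1, 2, 3, 6, 89, 178, 267, 534]. For each d | 534:
  d = 1: 𝟙(1) · φ(534/1) = 1 · 176 = 176
  d = 2: 𝟙(2) · φ(534/2) = 1 · 176 = 176
  d = 3: 𝟙(3) · φ(534/3) = 1 · 88 = 88
  d = 6: 𝟙(6) · φ(534/6) = 1 · 88 = 88
  d = 89: 𝟙(89) · φ(534/89) = 1 · 2 = 2
  d = 178: 𝟙(178) · φ(534/178) = 1 · 2 = 2
  d = 267: 𝟙(267) · φ(534/267) = 1 · 1 = 1
  d = 534: 𝟙(534) · φ(534/534) = 1 · 1 = 1
Summing: (𝟙 * φ)(534) = 176 + 176 + 88 + 88 + 2 + 2 + 1 + 1 = 534.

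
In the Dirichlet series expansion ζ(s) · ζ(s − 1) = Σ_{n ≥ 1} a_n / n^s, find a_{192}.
σ(192) = 508

In the product (Σ m^0/m^s)(Σ k / k^s) = Σ (Σ_{d | n} d) / n^s, the coefficient of 1/n^s is σ(n) = Σ_{d | n} d. For n = 192, divisors are [1, 2, 3, 4, 6, 8, 12, 16, 24, 32, 48, 64, 96, 192]; summing: σ(192) = 508.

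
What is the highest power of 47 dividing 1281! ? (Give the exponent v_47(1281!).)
v_47(1281!) = 27

Legendre's formula: v_p(n!) = Σ_{k ≥ 1} ⌊n / p^k⌋. For p = 47, n = 1281, the terms are:
  ⌊1281/47^1⌋ = ⌊1281/47⌋ = 27
(the next term ⌊1281/47^2⌋ = 0, terminating the sum). Summing: v_47(1281!) = 27 = 27.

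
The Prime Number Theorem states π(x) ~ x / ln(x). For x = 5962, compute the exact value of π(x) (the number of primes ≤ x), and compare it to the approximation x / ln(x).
π(5962) = 781;  x/ln(x) ≈ 685.83;  relative error ≈ 12.19%.

Directly count primes up to 5962: π(5962) = 781. The PNT approximation gives 5962/ln(5962) ≈ 5962/8.69316 ≈ 685.83. Relative error (π(x) − x/ln(x)) / π(x) ≈ 12.19%; the approximation is known to undercount slightly (Li(x) is a better estimate).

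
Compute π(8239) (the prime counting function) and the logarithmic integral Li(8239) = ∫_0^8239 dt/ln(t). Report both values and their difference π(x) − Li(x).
π(8239) = 1034;  Li(8239) ≈ 1052.97;  π(x) − Li(x) ≈ -18.97.

Direct count of primes ≤ 8239 gives π(8239) = 1034. Numerical evaluation of the logarithmic integral gives Li(8239) ≈ 1052.97. The difference π(x) − Li(x) ≈ -18.97 is typically negative for small/moderate x (Li(x) overestimates), though Littlewood's theorem shows this sign changes infinitely often.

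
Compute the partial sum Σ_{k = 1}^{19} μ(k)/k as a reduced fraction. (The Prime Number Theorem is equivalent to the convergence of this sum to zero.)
Σ μ(k)/k = -81988/1616615

Values of μ(k) for 1 ≤ k ≤ 19: μ(1) = 1, μ(2) = -1, μ(3) = -1, μ(5) = -1, μ(6) = 1, μ(7) = -1, μ(10) = 1, μ(11) = -1, μ(13) = -1, μ(14) = 1, μ(15) = 1, μ(17) = -1, μ(19) = -1, with μ = 0 on non-squarefree integers. Summing μ(k)/k for k where μ(k) ≠ 0 gives -81988/1616615 ≈ -0.0507. (PNT ⟺ this sum → 0 as n → ∞.)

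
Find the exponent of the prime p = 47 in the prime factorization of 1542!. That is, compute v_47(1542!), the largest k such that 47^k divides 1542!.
v_47(1542!) = 32

Legendre's formula: v_p(n!) = Σ_{k ≥ 1} ⌊n / p^k⌋. For p = 47, n = 1542, the terms are:
  ⌊1542/47^1⌋ = ⌊1542/47⌋ = 32
(the next term ⌊1542/47^2⌋ = 0, terminating the sum). Summing: v_47(1542!) = 32 = 32.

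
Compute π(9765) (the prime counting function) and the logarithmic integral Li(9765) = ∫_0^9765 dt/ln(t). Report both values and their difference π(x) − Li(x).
π(9765) = 1203;  Li(9765) ≈ 1220.59;  π(x) − Li(x) ≈ -17.59.

Direct count of primes ≤ 9765 gives π(9765) = 1203. Numerical evaluation of the logarithmic integral gives Li(9765) ≈ 1220.59. The difference π(x) − Li(x) ≈ -17.59 is typically negative for small/moderate x (Li(x) overestimates), though Littlewood's theorem shows this sign changes infinitely often.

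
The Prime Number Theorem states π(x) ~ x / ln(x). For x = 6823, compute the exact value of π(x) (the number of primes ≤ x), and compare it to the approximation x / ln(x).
π(6823) = 877;  x/ln(x) ≈ 772.88;  relative error ≈ 11.87%.

Directly count primes up to 6823: π(6823) = 877. The PNT approximation gives 6823/ln(6823) ≈ 6823/8.82805 ≈ 772.88. Relative error (π(x) − x/ln(x)) / π(x) ≈ 11.87%; the approximation is known to undercount slightly (Li(x) is a better estimate).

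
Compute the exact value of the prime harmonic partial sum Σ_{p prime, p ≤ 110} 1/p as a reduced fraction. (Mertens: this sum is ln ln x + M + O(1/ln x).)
Σ 1/p = 514977313070181206962860776592994315598662571/279734996817854936178276161872067809674997230

π(110) = 29, so the primes ≤ 110 are [2, 3, 5, 7, 11, 13, 17, 19, 23, 29, 31, 37, 41, 43, 47, 53, 59, 61, 67, 71, 73, 79, 83, 89, 97, 101, 103, 107, 109]. Summing 1/p over these primes: 514977313070181206962860776592994315598662571/279734996817854936178276161872067809674997230 ≈ 1.8409. Mertens estimate ln ln(110) + 0.2615 ≈ 1.8092.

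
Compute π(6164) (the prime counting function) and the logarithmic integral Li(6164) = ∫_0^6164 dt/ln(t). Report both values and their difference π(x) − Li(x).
π(6164) = 803;  Li(6164) ≈ 819.24;  π(x) − Li(x) ≈ -16.24.

Direct count of primes ≤ 6164 gives π(6164) = 803. Numerical evaluation of the logarithmic integral gives Li(6164) ≈ 819.24. The difference π(x) − Li(x) ≈ -16.24 is typically negative for small/moderate x (Li(x) overestimates), though Littlewood's theorem shows this sign changes infinitely often.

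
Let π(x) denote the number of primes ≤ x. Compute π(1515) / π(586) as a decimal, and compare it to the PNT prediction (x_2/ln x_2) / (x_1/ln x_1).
π(1515)/π(586) = 240/106 ≈ 2.2642;  PNT prediction ≈ 2.2500.

π(586) = 106 and π(1515) = 240, so π(1515)/π(586) ≈ 2.2642. The PNT-predicted ratio is (1515/ln(1515)) / (586/ln(586)) ≈ 2.2500. The two agree to within a few percent, as expected.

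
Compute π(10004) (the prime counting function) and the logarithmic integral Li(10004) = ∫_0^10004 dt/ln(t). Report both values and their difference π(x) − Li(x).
π(10004) = 1229;  Li(10004) ≈ 1246.57;  π(x) − Li(x) ≈ -17.57.

Direct count of primes ≤ 10004 gives π(10004) = 1229. Numerical evaluation of the logarithmic integral gives Li(10004) ≈ 1246.57. The difference π(x) − Li(x) ≈ -17.57 is typically negative for small/moderate x (Li(x) overestimates), though Littlewood's theorem shows this sign changes infinitely often.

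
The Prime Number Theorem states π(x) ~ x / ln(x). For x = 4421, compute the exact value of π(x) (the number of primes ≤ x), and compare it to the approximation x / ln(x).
π(4421) = 601;  x/ln(x) ≈ 526.68;  relative error ≈ 12.37%.

Directly count primes up to 4421: π(4421) = 601. The PNT approximation gives 4421/ln(4421) ≈ 4421/8.39412 ≈ 526.68. Relative error (π(x) − x/ln(x)) / π(x) ≈ 12.37%; the approximation is known to undercount slightly (Li(x) is a better estimate).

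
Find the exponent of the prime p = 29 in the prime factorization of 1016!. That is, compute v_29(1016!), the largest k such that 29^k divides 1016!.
v_29(1016!) = 36

Legendre's formula: v_p(n!) = Σ_{k ≥ 1} ⌊n / p^k⌋. For p = 29, n = 1016, the terms are:
  ⌊1016/29^1⌋ = ⌊1016/29⌋ = 35
  ⌊1016/29^2⌋ = ⌊1016/841⌋ = 1
(the next term ⌊1016/29^3⌋ = 0, terminating the sum). Summing: v_29(1016!) = 35 + 1 = 36.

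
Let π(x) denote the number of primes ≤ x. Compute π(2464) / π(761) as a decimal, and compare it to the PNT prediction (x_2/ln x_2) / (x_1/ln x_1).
π(2464)/π(761) = 364/135 ≈ 2.6963;  PNT prediction ≈ 2.7507.

π(761) = 135 and π(2464) = 364, so π(2464)/π(761) ≈ 2.6963. The PNT-predicted ratio is (2464/ln(2464)) / (761/ln(761)) ≈ 2.7507. The two agree to within a few percent, as expected.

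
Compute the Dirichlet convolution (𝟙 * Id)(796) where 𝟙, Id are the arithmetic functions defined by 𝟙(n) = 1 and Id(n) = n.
(𝟙 * Id)(796) = 1400

Divisors of 796: [1, 2, 4, 199, 398, 796]. For each d | 796:
  d = 1: 𝟙(1) · Id(796/1) = 1 · 796 = 796
  d = 2: 𝟙(2) · Id(796/2) = 1 · 398 = 398
  d = 4: 𝟙(4) · Id(796/4) = 1 · 199 = 199
  d = 199: 𝟙(199) · Id(796/199) = 1 · 4 = 4
  d = 398: 𝟙(398) · Id(796/398) = 1 · 2 = 2
  d = 796: 𝟙(796) · Id(796/796) = 1 · 1 = 1
Summing: (𝟙 * Id)(796) = 796 + 398 + 199 + 4 + 2 + 1 = 1400.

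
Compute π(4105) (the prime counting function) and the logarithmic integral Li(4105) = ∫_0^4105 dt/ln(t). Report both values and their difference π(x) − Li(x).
π(4105) = 565;  Li(4105) ≈ 578.00;  π(x) − Li(x) ≈ -13.00.

Direct count of primes ≤ 4105 gives π(4105) = 565. Numerical evaluation of the logarithmic integral gives Li(4105) ≈ 578.00. The difference π(x) − Li(x) ≈ -13.00 is typically negative for small/moderate x (Li(x) overestimates), though Littlewood's theorem shows this sign changes infinitely often.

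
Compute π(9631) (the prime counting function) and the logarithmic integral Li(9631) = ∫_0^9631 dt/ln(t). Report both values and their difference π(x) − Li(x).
π(9631) = 1190;  Li(9631) ≈ 1205.99;  π(x) − Li(x) ≈ -15.99.

Direct count of primes ≤ 9631 gives π(9631) = 1190. Numerical evaluation of the logarithmic integral gives Li(9631) ≈ 1205.99. The difference π(x) − Li(x) ≈ -15.99 is typically negative for small/moderate x (Li(x) overestimates), though Littlewood's theorem shows this sign changes infinitely often.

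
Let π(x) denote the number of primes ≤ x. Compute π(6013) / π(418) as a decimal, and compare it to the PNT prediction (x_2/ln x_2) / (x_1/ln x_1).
π(6013)/π(418) = 785/80 ≈ 9.8125;  PNT prediction ≈ 9.9775.

π(418) = 80 and π(6013) = 785, so π(6013)/π(418) ≈ 9.8125. The PNT-predicted ratio is (6013/ln(6013)) / (418/ln(418)) ≈ 9.9775. The two agree to within a few percent, as expected.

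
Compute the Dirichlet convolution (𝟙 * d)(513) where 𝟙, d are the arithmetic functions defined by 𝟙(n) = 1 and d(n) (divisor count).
(𝟙 * d)(513) = 30

Divisors of 513: [1, 3, 9, 19, 27, 57, 171, 513]. For each d | 513:
  d = 1: 𝟙(1) · d(513/1) = 1 · 8 = 8
  d = 3: 𝟙(3) · d(513/3) = 1 · 6 = 6
  d = 9: 𝟙(9) · d(513/9) = 1 · 4 = 4
  d = 19: 𝟙(19) · d(513/19) = 1 · 4 = 4
  d = 27: 𝟙(27) · d(513/27) = 1 · 2 = 2
  d = 57: 𝟙(57) · d(513/57) = 1 · 3 = 3
  d = 171: 𝟙(171) · d(513/171) = 1 · 2 = 2
  d = 513: 𝟙(513) · d(513/513) = 1 · 1 = 1
Summing: (𝟙 * d)(513) = 8 + 6 + 4 + 4 + 2 + 3 + 2 + 1 = 30.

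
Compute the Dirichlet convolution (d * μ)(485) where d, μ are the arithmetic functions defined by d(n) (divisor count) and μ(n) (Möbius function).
(d * μ)(485) = 1

Divisors of 485: [1, 5, 97, 485]. For each d | 485:
  d = 1: d(1) · μ(485/1) = 1 · 1 = 1
  d = 5: d(5) · μ(485/5) = 2 · -1 = -2
  d = 97: d(97) · μ(485/97) = 2 · -1 = -2
  d = 485: d(485) · μ(485/485) = 4 · 1 = 4
Summing: (d * μ)(485) = 1 + -2 + -2 + 4 = 1.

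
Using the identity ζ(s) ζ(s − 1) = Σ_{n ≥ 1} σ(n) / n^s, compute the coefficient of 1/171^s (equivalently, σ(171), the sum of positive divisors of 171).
σ(171) = 260

In the product (Σ m^0/m^s)(Σ k / k^s) = Σ (Σ_{d | n} d) / n^s, the coefficient of 1/n^s is σ(n) = Σ_{d | n} d. For n = 171, divisors are [1, 3, 9, 19, 57, 171]; summing: σ(171) = 260.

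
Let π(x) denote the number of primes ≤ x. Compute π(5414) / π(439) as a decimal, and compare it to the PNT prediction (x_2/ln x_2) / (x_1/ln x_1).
π(5414)/π(439) = 714/85 ≈ 8.4000;  PNT prediction ≈ 8.7286.

π(439) = 85 and π(5414) = 714, so π(5414)/π(439) ≈ 8.4000. The PNT-predicted ratio is (5414/ln(5414)) / (439/ln(439)) ≈ 8.7286. The two agree to within a few percent, as expected.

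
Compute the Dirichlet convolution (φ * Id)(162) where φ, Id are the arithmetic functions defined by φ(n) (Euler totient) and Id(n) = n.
(φ * Id)(162) = 891

Divisors of 162: [1, 2, 3, 6, 9, 18, 27, 54, 81, 162]. For each d | 162:
  d = 1: φ(1) · Id(162/1) = 1 · 162 = 162
  d = 2: φ(2) · Id(162/2) = 1 · 81 = 81
  d = 3: φ(3) · Id(162/3) = 2 · 54 = 108
  d = 6: φ(6) · Id(162/6) = 2 · 27 = 54
  d = 9: φ(9) · Id(162/9) = 6 · 18 = 108
  d = 18: φ(18) · Id(162/18) = 6 · 9 = 54
  d = 27: φ(27) · Id(162/27) = 18 · 6 = 108
  d = 54: φ(54) · Id(162/54) = 18 · 3 = 54
  d = 81: φ(81) · Id(162/81) = 54 · 2 = 108
  d = 162: φ(162) · Id(162/162) = 54 · 1 = 54
Summing: (φ * Id)(162) = 162 + 81 + 108 + 54 + 108 + 54 + 108 + 54 + 108 + 54 = 891.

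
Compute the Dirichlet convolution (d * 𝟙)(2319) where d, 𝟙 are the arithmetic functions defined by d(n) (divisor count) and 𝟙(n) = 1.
(d * 𝟙)(2319) = 9

Divisors of 2319: [1, 3, 773, 2319]. For each d | 2319:
  d = 1: d(1) · 𝟙(2319/1) = 1 · 1 = 1
  d = 3: d(3) · 𝟙(2319/3) = 2 · 1 = 2
  d = 773: d(773) · 𝟙(2319/773) = 2 · 1 = 2
  d = 2319: d(2319) · 𝟙(2319/2319) = 4 · 1 = 4
Summing: (d * 𝟙)(2319) = 1 + 2 + 2 + 4 = 9.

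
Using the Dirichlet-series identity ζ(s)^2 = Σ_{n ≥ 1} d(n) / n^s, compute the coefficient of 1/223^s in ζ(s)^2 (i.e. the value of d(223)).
d(223) = 2

ζ(s)^2 = (Σ 1/m^s)(Σ 1/k^s). The coefficient of 1/n^s in the product is the number of ordered pairs (m, k) with mk = n, which equals d(n). For n = 223, divisors are [1, 223], so d(223) = 2.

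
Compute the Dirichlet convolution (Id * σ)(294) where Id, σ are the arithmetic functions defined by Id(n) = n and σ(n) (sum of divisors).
(Id * σ)(294) = 5670

Divisors of 294: [1, 2, 3, 6, 7, 14, 21, 42, 49, 98, 147, 294]. For each d | 294:
  d = 1: Id(1) · σ(294/1) = 1 · 684 = 684
  d = 2: Id(2) · σ(294/2) = 2 · 228 = 456
  d = 3: Id(3) · σ(294/3) = 3 · 171 = 513
  d = 6: Id(6) · σ(294/6) = 6 · 57 = 342
  d = 7: Id(7) · σ(294/7) = 7 · 96 = 672
  d = 14: Id(14) · σ(294/14) = 14 · 32 = 448
  d = 21: Id(21) · σ(294/21) = 21 · 24 = 504
  d = 42: Id(42) · σ(294/42) = 42 · 8 = 336
  d = 49: Id(49) · σ(294/49) = 49 · 12 = 588
  d = 98: Id(98) · σ(294/98) = 98 · 4 = 392
  d = 147: Id(147) · σ(294/147) = 147 · 3 = 441
  d = 294: Id(294) · σ(294/294) = 294 · 1 = 294
Summing: (Id * σ)(294) = 684 + 456 + 513 + 342 + 672 + 448 + 504 + 336 + 588 + 392 + 441 + 294 = 5670.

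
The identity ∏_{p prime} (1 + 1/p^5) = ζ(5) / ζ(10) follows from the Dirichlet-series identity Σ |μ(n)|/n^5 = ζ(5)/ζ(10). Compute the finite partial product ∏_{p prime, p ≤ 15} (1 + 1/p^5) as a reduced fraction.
∏ = 3142700502292816/3033799133990625

The primes p ≤ 15 are [2, 3, 5, 7, 11, 13]. For each, (1 + 1/p^5) = (p^5 + 1)/p^5. Multiplying these fractions over p ∈ [2, 3, 5, 7, 11, 13] gives 3142700502292816/3033799133990625. (In the limit P → ∞ this tends to ζ(5)/ζ(10).)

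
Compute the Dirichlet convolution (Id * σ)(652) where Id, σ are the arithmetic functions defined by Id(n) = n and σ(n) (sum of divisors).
(Id * σ)(652) = 5559

Divisors of 652: [1, 2, 4, 163, 326, 652]. For each d | 652:
  d = 1: Id(1) · σ(652/1) = 1 · 1148 = 1148
  d = 2: Id(2) · σ(652/2) = 2 · 492 = 984
  d = 4: Id(4) · σ(652/4) = 4 · 164 = 656
  d = 163: Id(163) · σ(652/163) = 163 · 7 = 1141
  d = 326: Id(326) · σ(652/326) = 326 · 3 = 978
  d = 652: Id(652) · σ(652/652) = 652 · 1 = 652
Summing: (Id * σ)(652) = 1148 + 984 + 656 + 1141 + 978 + 652 = 5559.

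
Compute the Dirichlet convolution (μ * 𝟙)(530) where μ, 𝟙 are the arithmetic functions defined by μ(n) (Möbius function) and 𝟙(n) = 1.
(μ * 𝟙)(530) = 0

Divisors of 530: [1, 2, 5, 10, 53, 106, 265, 530]. For each d | 530:
  d = 1: μ(1) · 𝟙(530/1) = 1 · 1 = 1
  d = 2: μ(2) · 𝟙(530/2) = -1 · 1 = -1
  d = 5: μ(5) · 𝟙(530/5) = -1 · 1 = -1
  d = 10: μ(10) · 𝟙(530/10) = 1 · 1 = 1
  d = 53: μ(53) · 𝟙(530/53) = -1 · 1 = -1
  d = 106: μ(106) · 𝟙(530/106) = 1 · 1 = 1
  d = 265: μ(265) · 𝟙(530/265) = 1 · 1 = 1
  d = 530: μ(530) · 𝟙(530/530) = -1 · 1 = -1
Summing: (μ * 𝟙)(530) = 1 + -1 + -1 + 1 + -1 + 1 + 1 + -1 = 0.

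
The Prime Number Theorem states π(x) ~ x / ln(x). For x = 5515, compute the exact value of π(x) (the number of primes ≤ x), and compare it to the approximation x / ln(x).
π(5515) = 728;  x/ln(x) ≈ 640.15;  relative error ≈ 12.07%.

Directly count primes up to 5515: π(5515) = 728. The PNT approximation gives 5515/ln(5515) ≈ 5515/8.61523 ≈ 640.15. Relative error (π(x) − x/ln(x)) / π(x) ≈ 12.07%; the approximation is known to undercount slightly (Li(x) is a better estimate).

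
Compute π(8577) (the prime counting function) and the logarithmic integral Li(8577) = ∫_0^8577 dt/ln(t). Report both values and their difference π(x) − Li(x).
π(8577) = 1068;  Li(8577) ≈ 1090.37;  π(x) − Li(x) ≈ -22.37.

Direct count of primes ≤ 8577 gives π(8577) = 1068. Numerical evaluation of the logarithmic integral gives Li(8577) ≈ 1090.37. The difference π(x) − Li(x) ≈ -22.37 is typically negative for small/moderate x (Li(x) overestimates), though Littlewood's theorem shows this sign changes infinitely often.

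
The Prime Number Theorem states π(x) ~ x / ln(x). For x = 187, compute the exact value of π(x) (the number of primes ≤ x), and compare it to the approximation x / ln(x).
π(187) = 42;  x/ln(x) ≈ 35.75;  relative error ≈ 14.89%.

Directly count primes up to 187: π(187) = 42. The PNT approximation gives 187/ln(187) ≈ 187/5.23111 ≈ 35.75. Relative error (π(x) − x/ln(x)) / π(x) ≈ 14.89%; the approximation is known to undercount slightly (Li(x) is a better estimate).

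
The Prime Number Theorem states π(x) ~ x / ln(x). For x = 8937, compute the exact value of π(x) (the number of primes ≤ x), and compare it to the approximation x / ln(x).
π(8937) = 1111;  x/ln(x) ≈ 982.31;  relative error ≈ 11.58%.

Directly count primes up to 8937: π(8937) = 1111. The PNT approximation gives 8937/ln(8937) ≈ 8937/9.09796 ≈ 982.31. Relative error (π(x) − x/ln(x)) / π(x) ≈ 11.58%; the approximation is known to undercount slightly (Li(x) is a better estimate).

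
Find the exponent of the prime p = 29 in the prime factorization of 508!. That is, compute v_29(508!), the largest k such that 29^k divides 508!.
v_29(508!) = 17

Legendre's formula: v_p(n!) = Σ_{k ≥ 1} ⌊n / p^k⌋. For p = 29, n = 508, the terms are:
  ⌊508/29^1⌋ = ⌊508/29⌋ = 17
(the next term ⌊508/29^2⌋ = 0, terminating the sum). Summing: v_29(508!) = 17 = 17.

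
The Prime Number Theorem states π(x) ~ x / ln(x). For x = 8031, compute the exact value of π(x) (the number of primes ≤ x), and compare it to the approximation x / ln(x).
π(8031) = 1010;  x/ln(x) ≈ 893.22;  relative error ≈ 11.56%.

Directly count primes up to 8031: π(8031) = 1010. The PNT approximation gives 8031/ln(8031) ≈ 8031/8.99106 ≈ 893.22. Relative error (π(x) − x/ln(x)) / π(x) ≈ 11.56%; the approximation is known to undercount slightly (Li(x) is a better estimate).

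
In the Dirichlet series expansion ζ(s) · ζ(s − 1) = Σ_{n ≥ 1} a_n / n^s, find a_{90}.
σ(90) = 234

In the product (Σ m^0/m^s)(Σ k / k^s) = Σ (Σ_{d | n} d) / n^s, the coefficient of 1/n^s is σ(n) = Σ_{d | n} d. For n = 90, divisors are [1, 2, 3, 5, 6, 9, 10, 15, 18, 30, 45, 90]; summing: σ(90) = 234.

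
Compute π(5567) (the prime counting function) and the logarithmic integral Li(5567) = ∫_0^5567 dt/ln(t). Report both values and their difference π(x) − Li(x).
π(5567) = 734;  Li(5567) ≈ 750.43;  π(x) − Li(x) ≈ -16.43.

Direct count of primes ≤ 5567 gives π(5567) = 734. Numerical evaluation of the logarithmic integral gives Li(5567) ≈ 750.43. The difference π(x) − Li(x) ≈ -16.43 is typically negative for small/moderate x (Li(x) overestimates), though Littlewood's theorem shows this sign changes infinitely often.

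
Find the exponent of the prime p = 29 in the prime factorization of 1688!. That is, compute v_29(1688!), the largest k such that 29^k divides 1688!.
v_29(1688!) = 60

Legendre's formula: v_p(n!) = Σ_{k ≥ 1} ⌊n / p^k⌋. For p = 29, n = 1688, the terms are:
  ⌊1688/29^1⌋ = ⌊1688/29⌋ = 58
  ⌊1688/29^2⌋ = ⌊1688/841⌋ = 2
(the next term ⌊1688/29^3⌋ = 0, terminating the sum). Summing: v_29(1688!) = 58 + 2 = 60.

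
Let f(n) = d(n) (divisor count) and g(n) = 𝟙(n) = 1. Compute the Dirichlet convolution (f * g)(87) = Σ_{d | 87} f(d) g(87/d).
(d * 𝟙)(87) = 9

Divisors of 87: [1, 3, 29, 87]. For each d | 87:
  d = 1: d(1) · 𝟙(87/1) = 1 · 1 = 1
  d = 3: d(3) · 𝟙(87/3) = 2 · 1 = 2
  d = 29: d(29) · 𝟙(87/29) = 2 · 1 = 2
  d = 87: d(87) · 𝟙(87/87) = 4 · 1 = 4
Summing: (d * 𝟙)(87) = 1 + 2 + 2 + 4 = 9.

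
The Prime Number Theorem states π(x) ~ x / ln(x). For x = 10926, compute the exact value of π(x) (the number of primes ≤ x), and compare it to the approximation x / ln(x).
π(10926) = 1327;  x/ln(x) ≈ 1174.98;  relative error ≈ 11.46%.

Directly count primes up to 10926: π(10926) = 1327. The PNT approximation gives 10926/ln(10926) ≈ 10926/9.29890 ≈ 1174.98. Relative error (π(x) − x/ln(x)) / π(x) ≈ 11.46%; the approximation is known to undercount slightly (Li(x) is a better estimate).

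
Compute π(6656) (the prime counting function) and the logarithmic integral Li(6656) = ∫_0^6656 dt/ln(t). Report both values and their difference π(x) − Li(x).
π(6656) = 857;  Li(6656) ≈ 875.37;  π(x) − Li(x) ≈ -18.37.

Direct count of primes ≤ 6656 gives π(6656) = 857. Numerical evaluation of the logarithmic integral gives Li(6656) ≈ 875.37. The difference π(x) − Li(x) ≈ -18.37 is typically negative for small/moderate x (Li(x) overestimates), though Littlewood's theorem shows this sign changes infinitely often.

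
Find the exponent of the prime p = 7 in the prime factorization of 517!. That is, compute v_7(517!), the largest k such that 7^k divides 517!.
v_7(517!) = 84

Legendre's formula: v_p(n!) = Σ_{k ≥ 1} ⌊n / p^k⌋. For p = 7, n = 517, the terms are:
  ⌊517/7^1⌋ = ⌊517/7⌋ = 73
  ⌊517/7^2⌋ = ⌊517/49⌋ = 10
  ⌊517/7^3⌋ = ⌊517/343⌋ = 1
(the next term ⌊517/7^4⌋ = 0, terminating the sum). Summing: v_7(517!) = 73 + 10 + 1 = 84.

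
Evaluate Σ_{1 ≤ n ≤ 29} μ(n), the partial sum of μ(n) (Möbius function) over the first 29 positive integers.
Σ_{n ≤ 29} μ(n) = -2

Compute μ(n) for each 1 ≤ n ≤ 29: μ(1) = 1, μ(2) = -1, μ(3) = -1, μ(4) = 0, μ(5) = -1, μ(6) = 1, μ(7) = -1, μ(8) = 0, μ(9) = 0, μ(10) = 1, μ(11) = -1, μ(12) = 0, μ(13) = -1, μ(14) = 1, μ(15) = 1, μ(16) = 0, μ(17) = -1, μ(18) = 0, μ(19) = -1, μ(20) = 0, μ(21) = 1, μ(22) = 1, μ(23) = -1, μ(24) = 0, μ(25) = 0, μ(26) = 1, μ(27) = 0, μ(28) = 0, μ(29) = -1. Summing all 29 values: -2. (Mertens function M(x) = Σ_{n ≤ x} μ(n); on average M(x) should be small (PNT ⟺ M(x) = o(x)).)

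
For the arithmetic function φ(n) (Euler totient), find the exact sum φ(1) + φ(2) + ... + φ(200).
Σ_{n ≤ 200} φ(n) = 12232

Compute φ(n) for each 1 ≤ n ≤ 200: φ(1) = 1, φ(2) = 1, φ(3) = 2, φ(4) = 2, φ(5) = 4, φ(6) = 2, φ(7) = 6, φ(8) = 4, φ(9) = 6, φ(10) = 4, φ(11) = 10, φ(12) = 4, φ(13) = 12, φ(14) = 6, φ(15) = 8, φ(16) = 8, φ(17) = 16, φ(18) = 6, φ(19) = 18, φ(20) = 8, φ(21) = 12, φ(22) = 10, φ(23) = 22, φ(24) = 8, φ(25) = 20, φ(26) = 12, φ(27) = 18, φ(28) = 12, φ(29) = 28, φ(30) = 8, φ(31) = 30, φ(32) = 16, φ(33) = 20, φ(34) = 16, φ(35) = 24, φ(36) = 12, φ(37) = 36, φ(38) = 18, φ(39) = 24, φ(40) = 16, φ(41) = 40, φ(42) = 12, φ(43) = 42, φ(44) = 20, φ(45) = 24, φ(46) = 22, φ(47) = 46, φ(48) = 16, φ(49) = 42, φ(50) = 20, φ(51) = 32, φ(52) = 24, φ(53) = 52, φ(54) = 18, φ(55) = 40, φ(56) = 24, φ(57) = 36, φ(58) = 28, φ(59) = 58, φ(60) = 16, φ(61) = 60, φ(62) = 30, φ(63) = 36, φ(64) = 32, φ(65) = 48, φ(66) = 20, φ(67) = 66, φ(68) = 32, φ(69) = 44, φ(70) = 24, φ(71) = 70, φ(72) = 24, φ(73) = 72, φ(74) = 36, φ(75) = 40, φ(76) = 36, φ(77) = 60, φ(78) = 24, φ(79) = 78, φ(80) = 32, φ(81) = 54, φ(82) = 40, φ(83) = 82, φ(84) = 24, φ(85) = 64, φ(86) = 42, φ(87) = 56, φ(88) = 40, φ(89) = 88, φ(90) = 24, φ(91) = 72, φ(92) = 44, φ(93) = 60, φ(94) = 46, φ(95) = 72, φ(96) = 32, φ(97) = 96, φ(98) = 42, φ(99) = 60, φ(100) = 40, φ(101) = 100, φ(102) = 32, φ(103) = 102, φ(104) = 48, φ(105) = 48, φ(106) = 52, φ(107) = 106, φ(108) = 36, φ(109) = 108, φ(110) = 40, φ(111) = 72, φ(112) = 48, φ(113) = 112, φ(114) = 36, φ(115) = 88, φ(116) = 56, φ(117) = 72, φ(118) = 58, φ(119) = 96, φ(120) = 32, φ(121) = 110, φ(122) = 60, φ(123) = 80, φ(124) = 60, φ(125) = 100, φ(126) = 36, φ(127) = 126, φ(128) = 64, φ(129) = 84, φ(130) = 48, φ(131) = 130, φ(132) = 40, φ(133) = 108, φ(134) = 66, φ(135) = 72, φ(136) = 64, φ(137) = 136, φ(138) = 44, φ(139) = 138, φ(140) = 48, φ(141) = 92, φ(142) = 70, φ(143) = 120, φ(144) = 48, φ(145) = 112, φ(146) = 72, φ(147) = 84, φ(148) = 72, φ(149) = 148, φ(150) = 40, φ(151) = 150, φ(152) = 72, φ(153) = 96, φ(154) = 60, φ(155) = 120, φ(156) = 48, φ(157) = 156, φ(158) = 78, φ(159) = 104, φ(160) = 64, φ(161) = 132, φ(162) = 54, φ(163) = 162, φ(164) = 80, φ(165) = 80, φ(166) = 82, φ(167) = 166, φ(168) = 48, φ(169) = 156, φ(170) = 64, φ(171) = 108, φ(172) = 84, φ(173) = 172, φ(174) = 56, φ(175) = 120, φ(176) = 80, φ(177) = 116, φ(178) = 88, φ(179) = 178, φ(180) = 48, φ(181) = 180, φ(182) = 72, φ(183) = 120, φ(184) = 88, φ(185) = 144, φ(186) = 60, φ(187) = 160, φ(188) = 92, φ(189) = 108, φ(190) = 72, φ(191) = 190, φ(192) = 64, φ(193) = 192, φ(194) = 96, φ(195) = 96, φ(196) = 84, φ(197) = 196, φ(198) = 60, φ(199) = 198, φ(200) = 80. Summing all 200 values: 12232. (Average order: Σ_{n ≤ x} φ(n) ~ (3/π²) x². For x = 200, (3/π²)·200² ≈ 12158.54.)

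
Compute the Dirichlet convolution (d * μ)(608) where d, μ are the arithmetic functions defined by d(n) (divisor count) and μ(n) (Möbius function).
(d * μ)(608) = 1

Divisors of 608: [1, 2, 4, 8, 16, 19, 32, 38, 76, 152, 304, 608]. For each d | 608:
  d = 1: d(1) · μ(608/1) = 1 · 0 = 0
  d = 2: d(2) · μ(608/2) = 2 · 0 = 0
  d = 4: d(4) · μ(608/4) = 3 · 0 = 0
  d = 8: d(8) · μ(608/8) = 4 · 0 = 0
  d = 16: d(16) · μ(608/16) = 5 · 1 = 5
  d = 19: d(19) · μ(608/19) = 2 · 0 = 0
  d = 32: d(32) · μ(608/32) = 6 · -1 = -6
  d = 38: d(38) · μ(608/38) = 4 · 0 = 0
  d = 76: d(76) · μ(608/76) = 6 · 0 = 0
  d = 152: d(152) · μ(608/152) = 8 · 0 = 0
  d = 304: d(304) · μ(608/304) = 10 · -1 = -10
  d = 608: d(608) · μ(608/608) = 12 · 1 = 12
Summing: (d * μ)(608) = 0 + 0 + 0 + 0 + 5 + 0 + -6 + 0 + 0 + 0 + -10 + 12 = 1.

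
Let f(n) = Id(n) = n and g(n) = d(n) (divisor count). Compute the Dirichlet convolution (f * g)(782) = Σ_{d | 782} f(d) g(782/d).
(Id * d)(782) = 1900

Divisors of 782: [1, 2, 17, 23, 34, 46, 391, 782]. For each d | 782:
  d = 1: Id(1) · d(782/1) = 1 · 8 = 8
  d = 2: Id(2) · d(782/2) = 2 · 4 = 8
  d = 17: Id(17) · d(782/17) = 17 · 4 = 68
  d = 23: Id(23) · d(782/23) = 23 · 4 = 92
  d = 34: Id(34) · d(782/34) = 34 · 2 = 68
  d = 46: Id(46) · d(782/46) = 46 · 2 = 92
  d = 391: Id(391) · d(782/391) = 391 · 2 = 782
  d = 782: Id(782) · d(782/782) = 782 · 1 = 782
Summing: (Id * d)(782) = 8 + 8 + 68 + 92 + 68 + 92 + 782 + 782 = 1900.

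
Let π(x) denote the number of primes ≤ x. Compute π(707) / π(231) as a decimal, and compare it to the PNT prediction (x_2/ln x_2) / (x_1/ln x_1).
π(707)/π(231) = 126/50 ≈ 2.5200;  PNT prediction ≈ 2.5388.

π(231) = 50 and π(707) = 126, so π(707)/π(231) ≈ 2.5200. The PNT-predicted ratio is (707/ln(707)) / (231/ln(231)) ≈ 2.5388. The two agree to within a few percent, as expected.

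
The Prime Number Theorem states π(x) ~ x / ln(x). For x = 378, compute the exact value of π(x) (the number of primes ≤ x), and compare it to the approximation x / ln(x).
π(378) = 74;  x/ln(x) ≈ 63.69;  relative error ≈ 13.93%.

Directly count primes up to 378: π(378) = 74. The PNT approximation gives 378/ln(378) ≈ 378/5.93489 ≈ 63.69. Relative error (π(x) − x/ln(x)) / π(x) ≈ 13.93%; the approximation is known to undercount slightly (Li(x) is a better estimate).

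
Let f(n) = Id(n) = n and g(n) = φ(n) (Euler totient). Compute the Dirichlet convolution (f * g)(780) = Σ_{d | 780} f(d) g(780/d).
(Id * φ)(780) = 9000

Divisors of 780: [1, 2, 3, 4, 5, 6, 10, 12, 13, 15, 20, 26, 30, 39, 52, 60, 65, 78, 130, 156, 195, 260, 390, 780]. For each d | 780:
  d = 1: Id(1) · φ(780/1) = 1 · 192 = 192
  d = 2: Id(2) · φ(780/2) = 2 · 96 = 192
  d = 3: Id(3) · φ(780/3) = 3 · 96 = 288
  d = 4: Id(4) · φ(780/4) = 4 · 96 = 384
  d = 5: Id(5) · φ(780/5) = 5 · 48 = 240
  d = 6: Id(6) · φ(780/6) = 6 · 48 = 288
  d = 10: Id(10) · φ(780/10) = 10 · 24 = 240
  d = 12: Id(12) · φ(780/12) = 12 · 48 = 576
  d = 13: Id(13) · φ(780/13) = 13 · 16 = 208
  d = 15: Id(15) · φ(780/15) = 15 · 24 = 360
  d = 20: Id(20) · φ(780/20) = 20 · 24 = 480
  d = 26: Id(26) · φ(780/26) = 26 · 8 = 208
  d = 30: Id(30) · φ(780/30) = 30 · 12 = 360
  d = 39: Id(39) · φ(780/39) = 39 · 8 = 312
  d = 52: Id(52) · φ(780/52) = 52 · 8 = 416
  d = 60: Id(60) · φ(780/60) = 60 · 12 = 720
  d = 65: Id(65) · φ(780/65) = 65 · 4 = 260
  d = 78: Id(78) · φ(780/78) = 78 · 4 = 312
  d = 130: Id(130) · φ(780/130) = 130 · 2 = 260
  d = 156: Id(156) · φ(780/156) = 156 · 4 = 624
  d = 195: Id(195) · φ(780/195) = 195 · 2 = 390
  d = 260: Id(260) · φ(780/260) = 260 · 2 = 520
  d = 390: Id(390) · φ(780/390) = 390 · 1 = 390
  d = 780: Id(780) · φ(780/780) = 780 · 1 = 780
Summing: (Id * φ)(780) = 192 + 192 + 288 + 384 + 240 + 288 + 240 + 576 + 208 + 360 + 480 + 208 + 360 + 312 + 416 + 720 + 260 + 312 + 260 + 624 + 390 + 520 + 390 + 780 = 9000.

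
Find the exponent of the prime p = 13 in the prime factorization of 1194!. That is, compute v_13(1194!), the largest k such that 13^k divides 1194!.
v_13(1194!) = 98

Legendre's formula: v_p(n!) = Σ_{k ≥ 1} ⌊n / p^k⌋. For p = 13, n = 1194, the terms are:
  ⌊1194/13^1⌋ = ⌊1194/13⌋ = 91
  ⌊1194/13^2⌋ = ⌊1194/169⌋ = 7
(the next term ⌊1194/13^3⌋ = 0, terminating the sum). Summing: v_13(1194!) = 91 + 7 = 98.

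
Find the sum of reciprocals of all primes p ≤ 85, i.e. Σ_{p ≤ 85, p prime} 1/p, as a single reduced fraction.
Σ 1/p = 475714535349241099037539188841003/267064515689275851355624017992790

π(85) = 23, so the primes ≤ 85 are [2, 3, 5, 7, 11, 13, 17, 19, 23, 29, 31, 37, 41, 43, 47, 53, 59, 61, 67, 71, 73, 79, 83]. Summing 1/p over these primes: 475714535349241099037539188841003/267064515689275851355624017992790 ≈ 1.7813. Mertens estimate ln ln(85) + 0.2615 ≈ 1.7527.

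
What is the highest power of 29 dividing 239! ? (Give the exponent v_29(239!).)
v_29(239!) = 8

Legendre's formula: v_p(n!) = Σ_{k ≥ 1} ⌊n / p^k⌋. For p = 29, n = 239, the terms are:
  ⌊239/29^1⌋ = ⌊239/29⌋ = 8
(the next term ⌊239/29^2⌋ = 0, terminating the sum). Summing: v_29(239!) = 8 = 8.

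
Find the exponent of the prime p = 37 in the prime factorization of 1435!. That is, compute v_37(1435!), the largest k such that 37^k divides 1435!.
v_37(1435!) = 39

Legendre's formula: v_p(n!) = Σ_{k ≥ 1} ⌊n / p^k⌋. For p = 37, n = 1435, the terms are:
  ⌊1435/37^1⌋ = ⌊1435/37⌋ = 38
  ⌊1435/37^2⌋ = ⌊1435/1369⌋ = 1
(the next term ⌊1435/37^3⌋ = 0, terminating the sum). Summing: v_37(1435!) = 38 + 1 = 39.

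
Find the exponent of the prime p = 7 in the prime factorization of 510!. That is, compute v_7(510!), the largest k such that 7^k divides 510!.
v_7(510!) = 83

Legendre's formula: v_p(n!) = Σ_{k ≥ 1} ⌊n / p^k⌋. For p = 7, n = 510, the terms are:
  ⌊510/7^1⌋ = ⌊510/7⌋ = 72
  ⌊510/7^2⌋ = ⌊510/49⌋ = 10
  ⌊510/7^3⌋ = ⌊510/343⌋ = 1
(the next term ⌊510/7^4⌋ = 0, terminating the sum). Summing: v_7(510!) = 72 + 10 + 1 = 83.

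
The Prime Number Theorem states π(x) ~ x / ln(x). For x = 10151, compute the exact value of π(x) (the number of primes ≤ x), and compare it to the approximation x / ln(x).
π(10151) = 1246;  x/ln(x) ≈ 1100.34;  relative error ≈ 11.69%.

Directly count primes up to 10151: π(10151) = 1246. The PNT approximation gives 10151/ln(10151) ≈ 10151/9.22533 ≈ 1100.34. Relative error (π(x) − x/ln(x)) / π(x) ≈ 11.69%; the approximation is known to undercount slightly (Li(x) is a better estimate).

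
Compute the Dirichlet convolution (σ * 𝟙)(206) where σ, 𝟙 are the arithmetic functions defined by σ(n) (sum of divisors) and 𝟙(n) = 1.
(σ * 𝟙)(206) = 420

Divisors of 206: [1, 2, 103, 206]. For each d | 206:
  d = 1: σ(1) · 𝟙(206/1) = 1 · 1 = 1
  d = 2: σ(2) · 𝟙(206/2) = 3 · 1 = 3
  d = 103: σ(103) · 𝟙(206/103) = 104 · 1 = 104
  d = 206: σ(206) · 𝟙(206/206) = 312 · 1 = 312
Summing: (σ * 𝟙)(206) = 1 + 3 + 104 + 312 = 420.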